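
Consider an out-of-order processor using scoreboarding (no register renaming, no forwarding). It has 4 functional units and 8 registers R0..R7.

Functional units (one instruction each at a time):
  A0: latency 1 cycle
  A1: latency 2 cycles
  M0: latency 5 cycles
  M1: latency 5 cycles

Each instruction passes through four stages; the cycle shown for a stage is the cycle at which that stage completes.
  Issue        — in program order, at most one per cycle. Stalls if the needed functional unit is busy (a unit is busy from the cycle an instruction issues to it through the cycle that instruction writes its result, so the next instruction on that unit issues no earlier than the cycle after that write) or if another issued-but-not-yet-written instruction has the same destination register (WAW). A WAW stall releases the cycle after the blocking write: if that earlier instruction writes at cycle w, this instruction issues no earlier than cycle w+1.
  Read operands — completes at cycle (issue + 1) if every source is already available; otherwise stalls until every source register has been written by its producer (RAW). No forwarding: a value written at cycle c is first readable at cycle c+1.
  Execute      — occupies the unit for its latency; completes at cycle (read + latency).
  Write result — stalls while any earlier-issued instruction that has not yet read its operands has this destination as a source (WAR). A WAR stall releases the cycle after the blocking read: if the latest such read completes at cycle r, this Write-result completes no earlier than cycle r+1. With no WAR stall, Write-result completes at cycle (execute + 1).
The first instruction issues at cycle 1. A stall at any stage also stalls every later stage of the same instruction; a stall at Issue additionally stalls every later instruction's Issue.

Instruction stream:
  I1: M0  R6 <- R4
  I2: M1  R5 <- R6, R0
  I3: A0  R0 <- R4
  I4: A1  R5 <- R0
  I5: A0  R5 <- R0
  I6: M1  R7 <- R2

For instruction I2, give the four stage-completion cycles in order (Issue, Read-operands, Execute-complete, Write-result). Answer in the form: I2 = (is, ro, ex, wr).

[I1] 1/2/7/8
[I2] 2/9/14/15  (RAW R6: wait I1 write@8)
[I3] 3/4/5/10  (WAR R0: wait I2 read@9)
[I4] 16/17/19/20  (WAW R5: wait I2 write@15)
[I5] 21/22/23/24  (WAW R5: wait I4 write@20)
[I6] 22/23/28/29

I2 = (2, 9, 14, 15)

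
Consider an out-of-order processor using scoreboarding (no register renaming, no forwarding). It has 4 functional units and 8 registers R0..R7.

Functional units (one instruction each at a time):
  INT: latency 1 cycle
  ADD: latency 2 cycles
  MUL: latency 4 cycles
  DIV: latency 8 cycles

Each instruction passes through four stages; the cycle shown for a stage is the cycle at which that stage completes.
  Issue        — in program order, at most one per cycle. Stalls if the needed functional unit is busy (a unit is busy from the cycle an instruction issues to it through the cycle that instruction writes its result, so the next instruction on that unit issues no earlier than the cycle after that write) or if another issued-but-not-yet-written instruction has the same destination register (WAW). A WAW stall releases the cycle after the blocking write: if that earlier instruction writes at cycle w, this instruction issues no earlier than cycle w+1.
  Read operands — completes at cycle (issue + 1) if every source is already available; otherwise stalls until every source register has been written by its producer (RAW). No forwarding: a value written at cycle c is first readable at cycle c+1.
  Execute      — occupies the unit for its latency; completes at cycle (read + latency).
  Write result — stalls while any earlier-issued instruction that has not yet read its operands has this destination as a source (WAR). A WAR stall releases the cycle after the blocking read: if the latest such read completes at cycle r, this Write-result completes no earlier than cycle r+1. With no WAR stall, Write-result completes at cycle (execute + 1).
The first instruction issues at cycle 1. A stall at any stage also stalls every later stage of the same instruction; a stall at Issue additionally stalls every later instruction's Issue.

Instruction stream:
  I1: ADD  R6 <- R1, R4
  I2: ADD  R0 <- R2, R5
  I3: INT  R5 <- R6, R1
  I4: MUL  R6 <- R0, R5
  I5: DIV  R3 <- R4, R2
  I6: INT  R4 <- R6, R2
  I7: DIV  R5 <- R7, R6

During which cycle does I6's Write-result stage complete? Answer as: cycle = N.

cycle = 19

  I1 | 1 | 2 | 4 | 5
  I2 | 6 | 7 | 9 | 10   struct: ADD busy until I1 writes@5
  I3 | 7 | 8 | 9 | 10
  I4 | 8 | 11 | 15 | 16   RAW R0: wait I2 write@10 · RAW R5: wait I3 write@10
  I5 | 9 | 10 | 18 | 19
  I6 | 11 | 17 | 18 | 19   struct: INT busy until I3 writes@10 · RAW R6: wait I4 write@16
  I7 | 20 | 21 | 29 | 30   struct: DIV busy until I5 writes@19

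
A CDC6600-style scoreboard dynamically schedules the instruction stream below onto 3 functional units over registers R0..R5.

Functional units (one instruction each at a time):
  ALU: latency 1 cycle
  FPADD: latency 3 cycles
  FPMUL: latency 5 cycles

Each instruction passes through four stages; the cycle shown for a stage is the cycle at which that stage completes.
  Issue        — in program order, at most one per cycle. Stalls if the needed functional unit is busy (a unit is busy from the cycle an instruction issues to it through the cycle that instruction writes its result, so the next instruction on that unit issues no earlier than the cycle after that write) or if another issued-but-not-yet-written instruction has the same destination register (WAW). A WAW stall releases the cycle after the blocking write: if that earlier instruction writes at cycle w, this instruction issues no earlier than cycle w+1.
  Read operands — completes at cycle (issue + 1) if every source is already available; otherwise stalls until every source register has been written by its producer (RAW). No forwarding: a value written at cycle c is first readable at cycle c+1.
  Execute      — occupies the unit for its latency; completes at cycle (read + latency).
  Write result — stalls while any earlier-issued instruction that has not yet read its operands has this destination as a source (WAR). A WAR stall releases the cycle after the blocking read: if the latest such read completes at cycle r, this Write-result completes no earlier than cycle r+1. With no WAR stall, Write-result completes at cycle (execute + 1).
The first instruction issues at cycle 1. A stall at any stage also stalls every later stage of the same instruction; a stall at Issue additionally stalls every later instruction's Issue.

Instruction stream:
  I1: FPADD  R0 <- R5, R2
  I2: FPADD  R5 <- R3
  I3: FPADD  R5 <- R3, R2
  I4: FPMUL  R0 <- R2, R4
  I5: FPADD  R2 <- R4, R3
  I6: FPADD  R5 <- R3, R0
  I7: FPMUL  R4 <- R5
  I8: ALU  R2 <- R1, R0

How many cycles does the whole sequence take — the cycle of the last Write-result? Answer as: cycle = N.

cycle = 37

t=1  issue I1 (FPADD)
t=2  I1 read-ops
t=5  I1 finished on FPADD
t=6  I1→R0
t=7  issue I2 (FPADD)
t=8  I2 read-ops
t=11  I2 finished on FPADD
t=12  I2→R5
t=13  issue I3 (FPADD)
t=14  I3 read-ops; issue I4 (FPMUL)
t=15  I4 read-ops
t=17  I3 finished on FPADD
t=18  I3→R5
t=19  issue I5 (FPADD)
t=20  I4 finished on FPMUL; I5 read-ops
t=21  I4→R0
t=23  I5 finished on FPADD
t=24  I5→R2
t=25  issue I6 (FPADD)
t=26  I6 read-ops; issue I7 (FPMUL)
t=27  issue I8 (ALU)
t=28  I8 read-ops
t=29  I6 finished on FPADD; I8 finished on ALU
t=30  I6→R5; I8→R2
t=31  I7 read-ops
t=36  I7 finished on FPMUL
t=37  I7→R4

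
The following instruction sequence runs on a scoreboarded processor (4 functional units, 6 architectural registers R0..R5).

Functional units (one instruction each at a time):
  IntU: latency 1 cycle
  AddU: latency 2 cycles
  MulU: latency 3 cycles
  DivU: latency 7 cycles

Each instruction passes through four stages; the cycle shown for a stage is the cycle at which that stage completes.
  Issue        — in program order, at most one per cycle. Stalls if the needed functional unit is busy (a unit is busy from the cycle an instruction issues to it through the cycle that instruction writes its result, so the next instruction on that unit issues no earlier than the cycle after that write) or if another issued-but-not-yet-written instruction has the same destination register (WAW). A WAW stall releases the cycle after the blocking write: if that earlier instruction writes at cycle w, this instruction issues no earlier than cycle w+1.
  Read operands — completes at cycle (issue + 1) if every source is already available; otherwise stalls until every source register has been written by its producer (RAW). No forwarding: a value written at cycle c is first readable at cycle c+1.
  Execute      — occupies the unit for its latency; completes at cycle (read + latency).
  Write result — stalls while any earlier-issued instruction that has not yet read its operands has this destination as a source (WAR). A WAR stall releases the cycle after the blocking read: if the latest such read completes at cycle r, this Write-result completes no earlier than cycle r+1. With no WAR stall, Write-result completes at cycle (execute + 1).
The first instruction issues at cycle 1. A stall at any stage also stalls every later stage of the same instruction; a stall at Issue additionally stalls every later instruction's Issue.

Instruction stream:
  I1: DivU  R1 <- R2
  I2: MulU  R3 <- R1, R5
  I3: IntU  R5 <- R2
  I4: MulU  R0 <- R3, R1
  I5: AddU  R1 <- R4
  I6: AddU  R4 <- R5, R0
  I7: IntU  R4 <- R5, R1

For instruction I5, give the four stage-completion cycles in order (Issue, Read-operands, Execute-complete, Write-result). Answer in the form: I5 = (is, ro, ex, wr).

I1  is:1  ro:2  ex:9  wr:10
I2  is:2  ro:11  ex:14  wr:15  — RAW R1: wait I1 write@10
I3  is:3  ro:4  ex:5  wr:12  — WAR R5: wait I2 read@11
I4  is:16  ro:17  ex:20  wr:21  — struct: MulU busy until I2 writes@15
I5  is:17  ro:18  ex:20  wr:21
I6  is:22  ro:23  ex:25  wr:26  — struct: AddU busy until I5 writes@21
I7  is:27  ro:28  ex:29  wr:30  — WAW R4: wait I6 write@26

I5 = (17, 18, 20, 21)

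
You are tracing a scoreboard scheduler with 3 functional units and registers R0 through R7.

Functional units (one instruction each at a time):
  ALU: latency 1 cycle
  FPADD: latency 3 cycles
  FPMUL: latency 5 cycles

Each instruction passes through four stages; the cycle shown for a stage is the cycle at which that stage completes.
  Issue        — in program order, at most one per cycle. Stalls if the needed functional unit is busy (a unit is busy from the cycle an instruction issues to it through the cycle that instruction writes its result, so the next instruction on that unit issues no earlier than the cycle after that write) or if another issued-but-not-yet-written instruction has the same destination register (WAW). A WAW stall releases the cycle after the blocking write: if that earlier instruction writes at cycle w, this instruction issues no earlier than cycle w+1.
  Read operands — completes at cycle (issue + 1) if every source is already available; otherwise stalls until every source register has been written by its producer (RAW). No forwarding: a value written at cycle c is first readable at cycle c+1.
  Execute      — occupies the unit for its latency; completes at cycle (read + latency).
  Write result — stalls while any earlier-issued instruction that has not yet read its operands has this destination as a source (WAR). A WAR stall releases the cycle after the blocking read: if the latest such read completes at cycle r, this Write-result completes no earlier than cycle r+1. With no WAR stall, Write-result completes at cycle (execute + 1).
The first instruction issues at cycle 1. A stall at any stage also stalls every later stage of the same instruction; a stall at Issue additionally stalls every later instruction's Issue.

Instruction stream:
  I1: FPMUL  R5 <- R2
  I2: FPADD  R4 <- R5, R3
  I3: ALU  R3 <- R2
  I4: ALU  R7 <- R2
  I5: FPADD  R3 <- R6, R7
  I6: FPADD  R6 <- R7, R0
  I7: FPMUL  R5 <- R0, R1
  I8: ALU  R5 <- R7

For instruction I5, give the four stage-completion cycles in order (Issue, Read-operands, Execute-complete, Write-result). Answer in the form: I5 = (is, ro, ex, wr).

c1: I1 issues→FPMUL
c2: I1 reads, I2 issues→FPADD
c3: I3 issues→ALU
c4: I3 reads
c5: I3 exec-done
c7: I1 exec-done
c8: I1 writes R5
c9: I2 reads
c10: I3 writes R3
c11: I4 issues→ALU
c12: I2 exec-done, I4 reads
c13: I2 writes R4, I4 exec-done
c14: I4 writes R7, I5 issues→FPADD
c15: I5 reads
c18: I5 exec-done
c19: I5 writes R3
c20: I6 issues→FPADD
c21: I6 reads, I7 issues→FPMUL
c22: I7 reads
c24: I6 exec-done
c25: I6 writes R6
c27: I7 exec-done
c28: I7 writes R5
c29: I8 issues→ALU
c30: I8 reads
c31: I8 exec-done
c32: I8 writes R5

I5 = (14, 15, 18, 19)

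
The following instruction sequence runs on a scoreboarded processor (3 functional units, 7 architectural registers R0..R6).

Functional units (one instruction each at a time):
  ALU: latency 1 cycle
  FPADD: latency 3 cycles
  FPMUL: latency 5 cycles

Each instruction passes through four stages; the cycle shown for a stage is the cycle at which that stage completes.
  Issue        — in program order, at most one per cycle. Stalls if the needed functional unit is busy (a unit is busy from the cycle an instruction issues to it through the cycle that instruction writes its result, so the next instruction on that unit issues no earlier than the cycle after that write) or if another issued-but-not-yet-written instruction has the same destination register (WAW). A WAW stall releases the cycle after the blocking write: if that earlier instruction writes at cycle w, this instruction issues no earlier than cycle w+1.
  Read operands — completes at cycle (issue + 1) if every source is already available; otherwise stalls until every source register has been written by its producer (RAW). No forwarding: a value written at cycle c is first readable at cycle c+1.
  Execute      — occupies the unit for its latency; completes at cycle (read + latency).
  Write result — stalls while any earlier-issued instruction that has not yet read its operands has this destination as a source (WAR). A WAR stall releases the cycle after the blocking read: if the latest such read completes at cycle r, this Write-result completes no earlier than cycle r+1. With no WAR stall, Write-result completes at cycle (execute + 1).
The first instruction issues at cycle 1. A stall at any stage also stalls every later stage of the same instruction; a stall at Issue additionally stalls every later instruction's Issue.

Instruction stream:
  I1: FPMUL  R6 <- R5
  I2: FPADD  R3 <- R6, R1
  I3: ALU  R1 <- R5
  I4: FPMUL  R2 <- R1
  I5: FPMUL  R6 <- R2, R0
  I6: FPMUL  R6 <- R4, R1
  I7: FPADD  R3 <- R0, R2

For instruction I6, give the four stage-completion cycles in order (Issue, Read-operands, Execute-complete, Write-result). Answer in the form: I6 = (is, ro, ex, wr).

[1] I1 issues→FPMUL
[2] I1 reads; I2 issues→FPADD
[3] I3 issues→ALU
[4] I3 reads
[5] I3 exec-done
[7] I1 exec-done
[8] I1 writes R6
[9] I2 reads; I4 issues→FPMUL
[10] I3 writes R1
[11] I4 reads
[12] I2 exec-done
[13] I2 writes R3
[16] I4 exec-done
[17] I4 writes R2
[18] I5 issues→FPMUL
[19] I5 reads
[24] I5 exec-done
[25] I5 writes R6
[26] I6 issues→FPMUL
[27] I6 reads; I7 issues→FPADD
[28] I7 reads
[31] I7 exec-done
[32] I6 exec-done; I7 writes R3
[33] I6 writes R6

I6 = (26, 27, 32, 33)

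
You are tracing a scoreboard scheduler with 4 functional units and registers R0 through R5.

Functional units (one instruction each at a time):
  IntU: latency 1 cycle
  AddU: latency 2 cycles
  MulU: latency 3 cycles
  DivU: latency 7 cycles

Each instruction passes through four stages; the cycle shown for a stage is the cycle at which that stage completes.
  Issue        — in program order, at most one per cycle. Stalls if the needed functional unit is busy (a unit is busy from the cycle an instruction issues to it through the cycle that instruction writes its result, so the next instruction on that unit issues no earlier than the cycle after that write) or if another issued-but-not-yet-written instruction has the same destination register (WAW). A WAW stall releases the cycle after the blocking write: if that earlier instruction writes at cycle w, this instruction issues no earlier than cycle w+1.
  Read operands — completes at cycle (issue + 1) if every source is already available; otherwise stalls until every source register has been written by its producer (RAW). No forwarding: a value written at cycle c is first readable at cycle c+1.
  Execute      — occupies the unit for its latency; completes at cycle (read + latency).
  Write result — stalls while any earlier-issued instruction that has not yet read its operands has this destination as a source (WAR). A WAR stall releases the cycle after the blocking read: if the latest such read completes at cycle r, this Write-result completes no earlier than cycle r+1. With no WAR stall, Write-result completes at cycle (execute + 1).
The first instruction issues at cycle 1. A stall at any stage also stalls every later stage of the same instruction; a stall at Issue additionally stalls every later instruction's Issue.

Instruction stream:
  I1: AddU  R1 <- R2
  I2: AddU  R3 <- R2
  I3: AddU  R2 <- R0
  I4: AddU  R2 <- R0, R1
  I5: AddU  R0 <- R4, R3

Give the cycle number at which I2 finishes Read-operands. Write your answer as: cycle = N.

cycle 1: I1 issues→AddU
cycle 2: I1 reads
cycle 4: I1 exec-done
cycle 5: I1 writes R1
cycle 6: I2 issues→AddU
cycle 7: I2 reads
cycle 9: I2 exec-done
cycle 10: I2 writes R3
cycle 11: I3 issues→AddU
cycle 12: I3 reads
cycle 14: I3 exec-done
cycle 15: I3 writes R2
cycle 16: I4 issues→AddU
cycle 17: I4 reads
cycle 19: I4 exec-done
cycle 20: I4 writes R2
cycle 21: I5 issues→AddU
cycle 22: I5 reads
cycle 24: I5 exec-done
cycle 25: I5 writes R0

cycle = 7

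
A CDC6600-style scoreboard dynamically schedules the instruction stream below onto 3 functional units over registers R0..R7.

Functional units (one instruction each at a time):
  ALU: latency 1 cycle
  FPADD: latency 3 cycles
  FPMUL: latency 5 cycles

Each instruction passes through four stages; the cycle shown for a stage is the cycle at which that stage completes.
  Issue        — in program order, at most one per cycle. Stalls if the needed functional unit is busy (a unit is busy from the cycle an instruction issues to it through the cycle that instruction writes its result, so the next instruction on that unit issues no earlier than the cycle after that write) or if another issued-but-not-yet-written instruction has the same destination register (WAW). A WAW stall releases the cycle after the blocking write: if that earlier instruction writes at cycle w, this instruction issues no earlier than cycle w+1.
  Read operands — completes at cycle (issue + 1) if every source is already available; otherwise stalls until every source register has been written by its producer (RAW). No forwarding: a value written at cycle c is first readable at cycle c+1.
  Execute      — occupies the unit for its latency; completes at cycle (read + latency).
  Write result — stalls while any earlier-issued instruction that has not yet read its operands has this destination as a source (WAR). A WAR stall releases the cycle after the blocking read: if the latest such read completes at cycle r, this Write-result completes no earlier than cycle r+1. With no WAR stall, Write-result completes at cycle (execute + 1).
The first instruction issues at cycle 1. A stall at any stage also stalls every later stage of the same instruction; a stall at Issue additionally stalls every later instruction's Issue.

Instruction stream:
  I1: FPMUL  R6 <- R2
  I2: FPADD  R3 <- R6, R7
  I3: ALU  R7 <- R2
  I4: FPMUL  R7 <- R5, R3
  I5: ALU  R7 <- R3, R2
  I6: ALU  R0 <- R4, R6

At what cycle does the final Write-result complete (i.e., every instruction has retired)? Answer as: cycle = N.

cycle = 28

I1  is:1  ro:2  ex:7  wr:8
I2  is:2  ro:9  ex:12  wr:13  — RAW R6: wait I1 write@8
I3  is:3  ro:4  ex:5  wr:10  — WAR R7: wait I2 read@9
I4  is:11  ro:14  ex:19  wr:20  — WAW R7: wait I3 write@10, RAW R3: wait I2 write@13
I5  is:21  ro:22  ex:23  wr:24  — WAW R7: wait I4 write@20
I6  is:25  ro:26  ex:27  wr:28  — struct: ALU busy until I5 writes@24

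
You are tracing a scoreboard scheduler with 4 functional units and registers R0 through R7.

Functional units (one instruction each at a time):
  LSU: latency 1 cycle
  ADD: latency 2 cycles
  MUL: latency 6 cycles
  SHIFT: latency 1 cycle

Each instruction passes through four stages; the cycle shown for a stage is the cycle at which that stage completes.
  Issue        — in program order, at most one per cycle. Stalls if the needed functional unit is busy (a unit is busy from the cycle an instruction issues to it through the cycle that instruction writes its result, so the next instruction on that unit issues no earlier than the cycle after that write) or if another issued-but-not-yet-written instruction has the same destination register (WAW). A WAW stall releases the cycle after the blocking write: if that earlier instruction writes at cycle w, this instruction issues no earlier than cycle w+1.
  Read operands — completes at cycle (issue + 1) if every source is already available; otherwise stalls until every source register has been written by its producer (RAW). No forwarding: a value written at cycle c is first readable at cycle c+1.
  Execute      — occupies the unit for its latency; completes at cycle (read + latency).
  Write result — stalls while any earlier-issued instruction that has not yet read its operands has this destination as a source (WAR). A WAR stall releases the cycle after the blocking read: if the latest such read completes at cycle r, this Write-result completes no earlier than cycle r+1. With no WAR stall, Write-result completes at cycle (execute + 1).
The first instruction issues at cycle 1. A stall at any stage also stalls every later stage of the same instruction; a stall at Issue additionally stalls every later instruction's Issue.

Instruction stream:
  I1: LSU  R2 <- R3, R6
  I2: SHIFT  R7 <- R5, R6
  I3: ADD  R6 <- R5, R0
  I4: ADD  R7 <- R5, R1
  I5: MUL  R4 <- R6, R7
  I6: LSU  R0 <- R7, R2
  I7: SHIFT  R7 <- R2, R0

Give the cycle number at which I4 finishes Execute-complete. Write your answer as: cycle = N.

t=1  I1 dispatched to LSU
t=2  I1 operands ready; I2 dispatched to SHIFT
t=3  I1 complete; I2 operands ready; I3 dispatched to ADD
t=4  R2←I1; I2 complete; I3 operands ready
t=5  R7←I2
t=6  I3 complete
t=7  R6←I3
t=8  I4 dispatched to ADD
t=9  I4 operands ready; I5 dispatched to MUL
t=10  I6 dispatched to LSU
t=11  I4 complete
t=12  R7←I4
t=13  I5 operands ready; I6 operands ready; I7 dispatched to SHIFT
t=14  I6 complete
t=15  R0←I6
t=16  I7 operands ready
t=17  I7 complete
t=18  R7←I7
t=19  I5 complete
t=20  R4←I5

cycle = 11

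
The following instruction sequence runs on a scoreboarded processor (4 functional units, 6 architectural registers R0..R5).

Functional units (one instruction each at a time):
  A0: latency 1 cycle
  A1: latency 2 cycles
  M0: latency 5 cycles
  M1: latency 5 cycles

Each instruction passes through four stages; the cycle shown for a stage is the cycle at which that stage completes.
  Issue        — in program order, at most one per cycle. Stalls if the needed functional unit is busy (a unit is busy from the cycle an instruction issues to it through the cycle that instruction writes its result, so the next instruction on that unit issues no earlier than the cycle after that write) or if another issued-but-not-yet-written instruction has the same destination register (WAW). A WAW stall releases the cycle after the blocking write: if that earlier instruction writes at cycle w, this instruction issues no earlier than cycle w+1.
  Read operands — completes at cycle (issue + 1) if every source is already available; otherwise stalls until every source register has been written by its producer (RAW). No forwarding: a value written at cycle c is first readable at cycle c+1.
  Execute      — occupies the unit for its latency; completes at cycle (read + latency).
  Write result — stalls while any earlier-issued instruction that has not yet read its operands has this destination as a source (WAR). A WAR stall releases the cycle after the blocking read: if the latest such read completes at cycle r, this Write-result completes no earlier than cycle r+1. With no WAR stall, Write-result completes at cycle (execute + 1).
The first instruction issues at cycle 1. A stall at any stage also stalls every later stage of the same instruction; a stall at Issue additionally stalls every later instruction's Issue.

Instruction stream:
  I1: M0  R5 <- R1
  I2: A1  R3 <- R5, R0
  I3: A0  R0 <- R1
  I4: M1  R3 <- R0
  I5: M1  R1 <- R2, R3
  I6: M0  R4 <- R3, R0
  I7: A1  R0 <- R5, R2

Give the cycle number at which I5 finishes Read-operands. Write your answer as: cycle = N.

[1] I1→M0
[2] I1 RO, I2→A1
[3] I3→A0
[4] I3 RO
[5] I3 EX
[7] I1 EX
[8] I1 WR R5
[9] I2 RO
[10] I3 WR R0
[11] I2 EX
[12] I2 WR R3
[13] I4→M1
[14] I4 RO
[19] I4 EX
[20] I4 WR R3
[21] I5→M1
[22] I5 RO, I6→M0
[23] I6 RO, I7→A1
[24] I7 RO
[26] I7 EX
[27] I5 EX, I7 WR R0
[28] I5 WR R1, I6 EX
[29] I6 WR R4

cycle = 22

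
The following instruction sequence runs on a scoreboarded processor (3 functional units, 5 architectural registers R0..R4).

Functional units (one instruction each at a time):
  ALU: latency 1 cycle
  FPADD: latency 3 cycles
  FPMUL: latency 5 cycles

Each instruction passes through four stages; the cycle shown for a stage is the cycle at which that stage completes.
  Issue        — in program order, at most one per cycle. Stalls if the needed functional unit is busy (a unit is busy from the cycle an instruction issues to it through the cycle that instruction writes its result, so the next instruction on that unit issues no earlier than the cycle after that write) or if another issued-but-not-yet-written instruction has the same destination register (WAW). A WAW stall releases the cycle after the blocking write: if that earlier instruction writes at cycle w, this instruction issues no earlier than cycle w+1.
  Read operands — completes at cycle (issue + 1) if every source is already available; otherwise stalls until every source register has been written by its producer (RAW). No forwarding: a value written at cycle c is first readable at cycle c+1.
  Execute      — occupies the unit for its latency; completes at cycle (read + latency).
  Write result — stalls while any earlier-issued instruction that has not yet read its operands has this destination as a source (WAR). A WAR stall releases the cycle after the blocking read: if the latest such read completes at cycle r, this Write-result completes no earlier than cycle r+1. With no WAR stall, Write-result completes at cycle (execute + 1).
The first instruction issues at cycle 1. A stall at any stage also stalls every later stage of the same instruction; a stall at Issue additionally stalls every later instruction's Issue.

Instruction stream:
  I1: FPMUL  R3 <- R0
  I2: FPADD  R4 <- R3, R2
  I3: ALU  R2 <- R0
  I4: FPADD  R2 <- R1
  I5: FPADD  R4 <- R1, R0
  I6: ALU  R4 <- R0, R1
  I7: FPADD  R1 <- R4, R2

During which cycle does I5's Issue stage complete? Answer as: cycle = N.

cycle = 20

c1: I1 dispatched to FPMUL
c2: I1 operands ready, I2 dispatched to FPADD
c3: I3 dispatched to ALU
c4: I3 operands ready
c5: I3 complete
c7: I1 complete
c8: R3←I1
c9: I2 operands ready
c10: R2←I3
c12: I2 complete
c13: R4←I2
c14: I4 dispatched to FPADD
c15: I4 operands ready
c18: I4 complete
c19: R2←I4
c20: I5 dispatched to FPADD
c21: I5 operands ready
c24: I5 complete
c25: R4←I5
c26: I6 dispatched to ALU
c27: I6 operands ready, I7 dispatched to FPADD
c28: I6 complete
c29: R4←I6
c30: I7 operands ready
c33: I7 complete
c34: R1←I7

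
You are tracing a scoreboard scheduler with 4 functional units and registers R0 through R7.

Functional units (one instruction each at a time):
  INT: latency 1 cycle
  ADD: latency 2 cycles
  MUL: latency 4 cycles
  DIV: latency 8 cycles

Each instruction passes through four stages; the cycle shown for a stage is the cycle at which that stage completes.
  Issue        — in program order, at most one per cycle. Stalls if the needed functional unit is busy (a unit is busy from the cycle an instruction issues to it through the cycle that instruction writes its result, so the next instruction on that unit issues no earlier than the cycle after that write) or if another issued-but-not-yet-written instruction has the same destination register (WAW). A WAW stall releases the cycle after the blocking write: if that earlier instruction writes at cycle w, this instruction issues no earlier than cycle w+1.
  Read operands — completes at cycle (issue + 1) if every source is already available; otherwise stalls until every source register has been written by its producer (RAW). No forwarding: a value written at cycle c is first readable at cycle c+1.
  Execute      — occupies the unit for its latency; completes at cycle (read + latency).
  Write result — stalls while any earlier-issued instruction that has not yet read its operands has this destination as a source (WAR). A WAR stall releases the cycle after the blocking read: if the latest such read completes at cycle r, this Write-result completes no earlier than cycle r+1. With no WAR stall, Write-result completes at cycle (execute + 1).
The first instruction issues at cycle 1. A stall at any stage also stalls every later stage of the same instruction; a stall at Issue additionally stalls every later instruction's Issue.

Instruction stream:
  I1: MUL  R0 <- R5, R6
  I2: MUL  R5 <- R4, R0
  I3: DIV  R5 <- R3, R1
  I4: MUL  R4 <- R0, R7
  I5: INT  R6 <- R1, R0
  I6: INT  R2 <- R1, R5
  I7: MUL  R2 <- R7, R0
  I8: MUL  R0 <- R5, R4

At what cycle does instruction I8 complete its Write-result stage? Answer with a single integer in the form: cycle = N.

[1] I1 issues→MUL
[2] I1 reads
[6] I1 exec-done
[7] I1 writes R0
[8] I2 issues→MUL
[9] I2 reads
[13] I2 exec-done
[14] I2 writes R5
[15] I3 issues→DIV
[16] I3 reads, I4 issues→MUL
[17] I4 reads, I5 issues→INT
[18] I5 reads
[19] I5 exec-done
[20] I5 writes R6
[21] I4 exec-done, I6 issues→INT
[22] I4 writes R4
[24] I3 exec-done
[25] I3 writes R5
[26] I6 reads
[27] I6 exec-done
[28] I6 writes R2
[29] I7 issues→MUL
[30] I7 reads
[34] I7 exec-done
[35] I7 writes R2
[36] I8 issues→MUL
[37] I8 reads
[41] I8 exec-done
[42] I8 writes R0

cycle = 42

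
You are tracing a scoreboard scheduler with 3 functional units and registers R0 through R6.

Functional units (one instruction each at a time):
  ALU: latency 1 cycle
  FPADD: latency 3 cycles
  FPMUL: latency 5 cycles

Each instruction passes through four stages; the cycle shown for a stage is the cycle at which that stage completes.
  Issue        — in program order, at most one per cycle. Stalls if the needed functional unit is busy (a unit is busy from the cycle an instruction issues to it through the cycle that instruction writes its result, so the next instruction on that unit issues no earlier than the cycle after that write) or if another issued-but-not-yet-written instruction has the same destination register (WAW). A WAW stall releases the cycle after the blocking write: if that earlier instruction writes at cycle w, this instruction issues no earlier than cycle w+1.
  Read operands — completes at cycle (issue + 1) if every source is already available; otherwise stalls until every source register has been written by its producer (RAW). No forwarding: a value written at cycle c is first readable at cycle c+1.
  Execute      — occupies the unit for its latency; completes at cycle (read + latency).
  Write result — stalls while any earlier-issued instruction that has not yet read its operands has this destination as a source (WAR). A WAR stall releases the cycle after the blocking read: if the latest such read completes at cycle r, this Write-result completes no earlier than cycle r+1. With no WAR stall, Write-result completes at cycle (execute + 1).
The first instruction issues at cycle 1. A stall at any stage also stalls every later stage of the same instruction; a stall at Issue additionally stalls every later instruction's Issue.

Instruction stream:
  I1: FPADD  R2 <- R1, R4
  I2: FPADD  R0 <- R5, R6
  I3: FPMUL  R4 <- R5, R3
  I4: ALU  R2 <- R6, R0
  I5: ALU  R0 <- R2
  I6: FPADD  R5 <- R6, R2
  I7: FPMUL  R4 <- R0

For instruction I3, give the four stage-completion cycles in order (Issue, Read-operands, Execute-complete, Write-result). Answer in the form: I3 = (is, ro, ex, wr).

I3 = (8, 9, 14, 15)

I1  is:1  ro:2  ex:5  wr:6
I2  is:7  ro:8  ex:11  wr:12  — struct: FPADD busy until I1 writes@6
I3  is:8  ro:9  ex:14  wr:15
I4  is:9  ro:13  ex:14  wr:15  — RAW R0: wait I2 write@12
I5  is:16  ro:17  ex:18  wr:19  — struct: ALU busy until I4 writes@15
I6  is:17  ro:18  ex:21  wr:22
I7  is:18  ro:20  ex:25  wr:26  — RAW R0: wait I5 write@19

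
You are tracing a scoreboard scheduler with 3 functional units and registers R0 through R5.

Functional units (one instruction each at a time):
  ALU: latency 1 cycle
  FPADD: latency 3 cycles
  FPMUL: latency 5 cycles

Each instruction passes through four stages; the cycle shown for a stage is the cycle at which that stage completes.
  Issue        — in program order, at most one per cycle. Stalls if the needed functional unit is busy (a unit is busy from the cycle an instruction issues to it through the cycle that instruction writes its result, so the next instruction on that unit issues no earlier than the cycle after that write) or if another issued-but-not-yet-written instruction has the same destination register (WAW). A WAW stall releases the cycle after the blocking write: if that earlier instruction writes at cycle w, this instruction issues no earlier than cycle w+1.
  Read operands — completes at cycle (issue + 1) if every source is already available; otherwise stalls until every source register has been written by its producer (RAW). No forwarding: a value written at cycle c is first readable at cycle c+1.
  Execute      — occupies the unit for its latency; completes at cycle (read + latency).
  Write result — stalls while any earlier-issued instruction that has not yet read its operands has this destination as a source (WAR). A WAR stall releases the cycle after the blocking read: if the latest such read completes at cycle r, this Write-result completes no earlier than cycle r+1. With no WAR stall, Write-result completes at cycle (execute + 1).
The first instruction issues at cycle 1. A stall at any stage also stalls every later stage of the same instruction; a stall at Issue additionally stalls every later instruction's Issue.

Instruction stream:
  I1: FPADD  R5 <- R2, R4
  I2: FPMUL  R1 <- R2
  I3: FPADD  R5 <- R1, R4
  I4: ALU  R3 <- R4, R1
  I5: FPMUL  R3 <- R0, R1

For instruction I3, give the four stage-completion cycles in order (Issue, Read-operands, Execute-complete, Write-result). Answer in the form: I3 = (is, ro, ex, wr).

[1] I1 dispatched to FPADD
[2] I1 operands ready; I2 dispatched to FPMUL
[3] I2 operands ready
[5] I1 complete
[6] R5←I1
[7] I3 dispatched to FPADD
[8] I2 complete; I4 dispatched to ALU
[9] R1←I2
[10] I3 operands ready; I4 operands ready
[11] I4 complete
[12] R3←I4
[13] I3 complete; I5 dispatched to FPMUL
[14] R5←I3; I5 operands ready
[19] I5 complete
[20] R3←I5

I3 = (7, 10, 13, 14)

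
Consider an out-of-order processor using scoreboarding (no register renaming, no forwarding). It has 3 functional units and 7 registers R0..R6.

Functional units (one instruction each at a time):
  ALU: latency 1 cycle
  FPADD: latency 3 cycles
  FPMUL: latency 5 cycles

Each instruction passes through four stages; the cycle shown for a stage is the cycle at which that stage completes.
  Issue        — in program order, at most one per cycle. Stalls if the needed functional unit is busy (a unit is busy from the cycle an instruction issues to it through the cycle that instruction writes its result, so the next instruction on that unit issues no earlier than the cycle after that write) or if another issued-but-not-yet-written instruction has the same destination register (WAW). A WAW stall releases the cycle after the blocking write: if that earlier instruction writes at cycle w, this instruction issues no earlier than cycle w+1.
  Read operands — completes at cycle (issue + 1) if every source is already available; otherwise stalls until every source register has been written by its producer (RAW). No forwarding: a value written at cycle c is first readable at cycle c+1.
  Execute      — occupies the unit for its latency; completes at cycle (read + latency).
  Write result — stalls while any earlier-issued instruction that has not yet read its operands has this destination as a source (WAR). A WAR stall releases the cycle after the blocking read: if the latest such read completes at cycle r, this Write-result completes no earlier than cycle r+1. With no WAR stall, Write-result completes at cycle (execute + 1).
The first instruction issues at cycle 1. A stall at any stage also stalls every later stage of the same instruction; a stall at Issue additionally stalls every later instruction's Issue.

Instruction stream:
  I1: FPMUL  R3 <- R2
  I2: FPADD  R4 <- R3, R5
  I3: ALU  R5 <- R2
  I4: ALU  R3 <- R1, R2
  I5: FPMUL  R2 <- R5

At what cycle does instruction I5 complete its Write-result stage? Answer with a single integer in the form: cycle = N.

I1  is:1  ro:2  ex:7  wr:8
I2  is:2  ro:9  ex:12  wr:13  — RAW R3: wait I1 write@8
I3  is:3  ro:4  ex:5  wr:10  — WAR R5: wait I2 read@9
I4  is:11  ro:12  ex:13  wr:14  — struct: ALU busy until I3 writes@10
I5  is:12  ro:13  ex:18  wr:19

cycle = 19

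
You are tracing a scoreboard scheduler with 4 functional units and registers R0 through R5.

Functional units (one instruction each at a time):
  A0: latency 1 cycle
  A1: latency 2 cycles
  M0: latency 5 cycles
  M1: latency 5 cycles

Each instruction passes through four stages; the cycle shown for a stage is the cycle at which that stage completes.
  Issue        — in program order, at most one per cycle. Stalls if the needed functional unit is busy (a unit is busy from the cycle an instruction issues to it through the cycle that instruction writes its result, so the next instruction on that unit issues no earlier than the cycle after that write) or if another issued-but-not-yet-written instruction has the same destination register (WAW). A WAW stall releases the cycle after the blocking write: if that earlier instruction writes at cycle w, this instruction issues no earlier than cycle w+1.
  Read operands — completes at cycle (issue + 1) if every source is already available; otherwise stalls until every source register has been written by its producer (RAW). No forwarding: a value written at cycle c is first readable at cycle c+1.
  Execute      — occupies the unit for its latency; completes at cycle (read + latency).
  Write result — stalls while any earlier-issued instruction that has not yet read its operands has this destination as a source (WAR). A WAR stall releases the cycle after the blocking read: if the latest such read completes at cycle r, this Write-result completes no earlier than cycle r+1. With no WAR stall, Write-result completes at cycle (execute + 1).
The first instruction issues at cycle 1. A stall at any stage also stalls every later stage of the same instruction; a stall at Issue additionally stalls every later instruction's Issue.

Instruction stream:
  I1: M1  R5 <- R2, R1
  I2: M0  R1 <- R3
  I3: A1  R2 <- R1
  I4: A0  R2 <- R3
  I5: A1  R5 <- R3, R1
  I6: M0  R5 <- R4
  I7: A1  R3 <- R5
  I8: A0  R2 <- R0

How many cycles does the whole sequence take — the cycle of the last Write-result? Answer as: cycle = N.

cycle = 31

cycle 1: I1 issues→M1
cycle 2: I1 reads · I2 issues→M0
cycle 3: I2 reads · I3 issues→A1
cycle 7: I1 exec-done
cycle 8: I1 writes R5 · I2 exec-done
cycle 9: I2 writes R1
cycle 10: I3 reads
cycle 12: I3 exec-done
cycle 13: I3 writes R2
cycle 14: I4 issues→A0
cycle 15: I4 reads · I5 issues→A1
cycle 16: I4 exec-done · I5 reads
cycle 17: I4 writes R2
cycle 18: I5 exec-done
cycle 19: I5 writes R5
cycle 20: I6 issues→M0
cycle 21: I6 reads · I7 issues→A1
cycle 22: I8 issues→A0
cycle 23: I8 reads
cycle 24: I8 exec-done
cycle 25: I8 writes R2
cycle 26: I6 exec-done
cycle 27: I6 writes R5
cycle 28: I7 reads
cycle 30: I7 exec-done
cycle 31: I7 writes R3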